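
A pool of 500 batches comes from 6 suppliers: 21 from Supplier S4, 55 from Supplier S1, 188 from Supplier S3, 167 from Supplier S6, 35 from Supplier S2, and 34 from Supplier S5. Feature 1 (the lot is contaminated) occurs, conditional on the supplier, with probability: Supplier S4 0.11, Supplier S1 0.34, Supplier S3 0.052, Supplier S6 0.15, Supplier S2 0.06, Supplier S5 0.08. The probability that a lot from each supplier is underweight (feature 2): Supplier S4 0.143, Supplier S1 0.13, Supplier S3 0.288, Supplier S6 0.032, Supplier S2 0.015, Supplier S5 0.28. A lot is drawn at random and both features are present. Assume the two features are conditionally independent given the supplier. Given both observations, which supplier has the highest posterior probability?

By Bayes' rule, posterior ∝ prior × likelihood:
  Supplier S4: 0.042 × 0.11 × 0.143 = 0.00066066
  Supplier S1: 0.11 × 0.34 × 0.13 = 0.004862
  Supplier S3: 0.376 × 0.052 × 0.288 = 0.005630976
  Supplier S6: 0.334 × 0.15 × 0.032 = 0.0016032
  Supplier S2: 0.07 × 0.06 × 0.015 = 0.000063
  Supplier S5: 0.068 × 0.08 × 0.28 = 0.0015232
Total = 0.014343036.
Largest term belongs to Supplier S3, so Supplier S3 is most probable.

Supplier S3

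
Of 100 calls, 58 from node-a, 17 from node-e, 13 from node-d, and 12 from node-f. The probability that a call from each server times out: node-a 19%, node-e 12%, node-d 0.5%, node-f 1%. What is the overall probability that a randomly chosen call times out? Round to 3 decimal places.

0.132

By Bayes' rule, posterior ∝ prior × likelihood:
  node-a: 0.58 × 0.19 = 0.1102
  node-e: 0.17 × 0.12 = 0.0204
  node-d: 0.13 × 0.005 = 0.00065
  node-f: 0.12 × 0.01 = 0.0012
P(timeout) = 0.1102 + 0.0204 + 0.00065 + 0.0012 = 0.13245 → 0.132.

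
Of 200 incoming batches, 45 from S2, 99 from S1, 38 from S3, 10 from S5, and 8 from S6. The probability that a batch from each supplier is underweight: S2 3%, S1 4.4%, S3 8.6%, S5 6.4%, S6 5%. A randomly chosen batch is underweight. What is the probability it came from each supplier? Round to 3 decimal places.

S2 0.135, S1 0.435, S3 0.326, S5 0.064, S6 0.040

By Bayes' rule, posterior ∝ prior × likelihood:
  S2: 0.225 × 0.03 = 0.00675
  S1: 0.495 × 0.044 = 0.02178
  S3: 0.19 × 0.086 = 0.01634
  S5: 0.05 × 0.064 = 0.0032
  S6: 0.04 × 0.05 = 0.002
Total = 0.05007.
P(S2 | underweight) = 0.00675/0.05007 ≈ 0.135
P(S1 | underweight) = 0.02178/0.05007 ≈ 0.435
P(S3 | underweight) = 0.01634/0.05007 ≈ 0.326
P(S5 | underweight) = 0.0032/0.05007 ≈ 0.064
P(S6 | underweight) = 0.002/0.05007 ≈ 0.040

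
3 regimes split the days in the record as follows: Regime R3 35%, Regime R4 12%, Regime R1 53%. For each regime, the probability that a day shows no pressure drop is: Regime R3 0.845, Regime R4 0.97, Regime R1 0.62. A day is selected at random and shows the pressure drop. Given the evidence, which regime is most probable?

Taking complements, P(drop | each) = Regime R3 0.155, Regime R4 0.03, Regime R1 0.38.
By Bayes' rule, posterior ∝ prior × likelihood:
  Regime R3: 0.35 × 0.155 = 0.05425
  Regime R4: 0.12 × 0.03 = 0.0036
  Regime R1: 0.53 × 0.38 = 0.2014
Total = 0.25925.
Largest term belongs to Regime R1, so Regime R1 is most probable.

Regime R1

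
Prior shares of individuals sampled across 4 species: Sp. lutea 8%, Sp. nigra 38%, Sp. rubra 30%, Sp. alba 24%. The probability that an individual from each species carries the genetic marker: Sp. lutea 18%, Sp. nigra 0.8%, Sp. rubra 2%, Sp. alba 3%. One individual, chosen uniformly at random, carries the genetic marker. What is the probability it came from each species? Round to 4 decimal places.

By Bayes' rule, posterior ∝ prior × likelihood:
  Sp. lutea: 0.08 × 0.18 = 0.0144
  Sp. nigra: 0.38 × 0.008 = 0.00304
  Sp. rubra: 0.3 × 0.02 = 0.006
  Sp. alba: 0.24 × 0.03 = 0.0072
Sum = 0.03064.
P(Sp. lutea | marker) = 0.0144/0.03064 ≈ 0.4700
P(Sp. nigra | marker) = 0.00304/0.03064 ≈ 0.0992
P(Sp. rubra | marker) = 0.006/0.03064 ≈ 0.1958
P(Sp. alba | marker) = 0.0072/0.03064 ≈ 0.2350

Sp. lutea 0.4700, Sp. nigra 0.0992, Sp. rubra 0.1958, Sp. alba 0.2350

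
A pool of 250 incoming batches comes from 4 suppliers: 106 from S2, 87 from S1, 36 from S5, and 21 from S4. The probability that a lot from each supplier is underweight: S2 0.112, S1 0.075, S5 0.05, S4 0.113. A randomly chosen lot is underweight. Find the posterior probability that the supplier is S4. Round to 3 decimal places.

Prior × likelihood for each hypothesis:
  S2: 0.424 × 0.112 = 0.047488
  S1: 0.348 × 0.075 = 0.0261
  S5: 0.144 × 0.05 = 0.0072
  S4: 0.084 × 0.113 = 0.009492
Total = 0.09028.
P(S4 | evidence) = 0.009492 / 0.09028 ≈ 0.105.

0.105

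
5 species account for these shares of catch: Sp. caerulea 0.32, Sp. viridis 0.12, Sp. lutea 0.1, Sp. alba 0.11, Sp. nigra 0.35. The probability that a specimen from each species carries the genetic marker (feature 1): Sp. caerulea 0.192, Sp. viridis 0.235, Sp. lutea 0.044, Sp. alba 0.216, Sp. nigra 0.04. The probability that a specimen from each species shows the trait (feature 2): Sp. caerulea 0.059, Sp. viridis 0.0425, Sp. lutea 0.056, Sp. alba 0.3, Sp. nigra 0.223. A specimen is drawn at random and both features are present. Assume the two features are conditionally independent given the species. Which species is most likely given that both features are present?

Sp. alba

Compute prior × likelihood for every hypothesis:
  Sp. caerulea: 0.32 × 0.192 × 0.059 = 0.00362496
  Sp. viridis: 0.12 × 0.235 × 0.0425 = 0.0011985
  Sp. lutea: 0.1 × 0.044 × 0.056 = 0.0002464
  Sp. alba: 0.11 × 0.216 × 0.3 = 0.007128
  Sp. nigra: 0.35 × 0.04 × 0.223 = 0.003122
Normalizing constant = 0.01531986.
Largest term belongs to Sp. alba, so Sp. alba is most probable.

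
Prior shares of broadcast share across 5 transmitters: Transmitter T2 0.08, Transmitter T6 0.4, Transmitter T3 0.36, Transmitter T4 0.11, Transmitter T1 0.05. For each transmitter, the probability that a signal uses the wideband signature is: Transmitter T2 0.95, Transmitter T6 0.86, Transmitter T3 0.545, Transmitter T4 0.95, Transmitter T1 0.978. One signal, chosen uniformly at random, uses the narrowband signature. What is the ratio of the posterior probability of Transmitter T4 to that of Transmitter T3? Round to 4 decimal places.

0.0336

Taking complements, P(narrowband | each) = Transmitter T2 0.05, Transmitter T6 0.14, Transmitter T3 0.455, Transmitter T4 0.05, Transmitter T1 0.022.
Prior × likelihood for each hypothesis:
  Transmitter T2: 0.08 × 0.05 = 0.004
  Transmitter T6: 0.4 × 0.14 = 0.056
  Transmitter T3: 0.36 × 0.455 = 0.1638
  Transmitter T4: 0.11 × 0.05 = 0.0055
  Transmitter T1: 0.05 × 0.022 = 0.0011
Normalizing constant = 0.2304.
The ratio is 0.0055 / 0.1638 (the normalizer cancels) = 0.0336.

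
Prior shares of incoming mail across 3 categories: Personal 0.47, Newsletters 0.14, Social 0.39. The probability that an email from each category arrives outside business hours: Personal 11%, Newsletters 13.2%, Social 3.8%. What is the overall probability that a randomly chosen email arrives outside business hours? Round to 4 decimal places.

Prior × likelihood for each hypothesis:
  Personal: 0.47 × 0.11 = 0.0517
  Newsletters: 0.14 × 0.132 = 0.01848
  Social: 0.39 × 0.038 = 0.01482
P(off-hours) = 0.0517 + 0.01848 + 0.01482 = 0.085 → 0.0850.

0.0850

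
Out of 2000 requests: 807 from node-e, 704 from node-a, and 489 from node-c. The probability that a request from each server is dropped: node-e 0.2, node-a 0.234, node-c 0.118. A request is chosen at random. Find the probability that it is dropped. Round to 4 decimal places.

0.1919

Prior × likelihood for each hypothesis:
  node-e: 0.4035 × 0.2 = 0.0807
  node-a: 0.352 × 0.234 = 0.082368
  node-c: 0.2445 × 0.118 = 0.028851
P(dropped) = 0.0807 + 0.082368 + 0.028851 = 0.191919 → 0.1919.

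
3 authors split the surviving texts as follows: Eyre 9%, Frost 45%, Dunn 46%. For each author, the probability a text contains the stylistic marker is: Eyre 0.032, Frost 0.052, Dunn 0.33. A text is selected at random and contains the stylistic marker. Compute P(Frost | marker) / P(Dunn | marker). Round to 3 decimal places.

0.154

Unnormalized posteriors (prior × likelihood):
  Eyre: 0.09 × 0.032 = 0.00288
  Frost: 0.45 × 0.052 = 0.0234
  Dunn: 0.46 × 0.33 = 0.1518
Total = 0.17808.
The ratio is 0.0234 / 0.1518 (the normalizer cancels) = 0.154.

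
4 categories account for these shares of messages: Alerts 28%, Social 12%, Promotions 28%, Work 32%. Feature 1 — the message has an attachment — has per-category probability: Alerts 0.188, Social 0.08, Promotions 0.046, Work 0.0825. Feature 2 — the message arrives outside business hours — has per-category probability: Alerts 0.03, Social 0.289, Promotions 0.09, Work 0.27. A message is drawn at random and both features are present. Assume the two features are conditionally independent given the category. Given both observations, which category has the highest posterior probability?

Work

Compute prior × likelihood for every hypothesis:
  Alerts: 0.28 × 0.188 × 0.03 = 0.0015792
  Social: 0.12 × 0.08 × 0.289 = 0.0027744
  Promotions: 0.28 × 0.046 × 0.09 = 0.0011592
  Work: 0.32 × 0.0825 × 0.27 = 0.007128
Normalizing constant = 0.0126408.
Largest term belongs to Work, so Work is most probable.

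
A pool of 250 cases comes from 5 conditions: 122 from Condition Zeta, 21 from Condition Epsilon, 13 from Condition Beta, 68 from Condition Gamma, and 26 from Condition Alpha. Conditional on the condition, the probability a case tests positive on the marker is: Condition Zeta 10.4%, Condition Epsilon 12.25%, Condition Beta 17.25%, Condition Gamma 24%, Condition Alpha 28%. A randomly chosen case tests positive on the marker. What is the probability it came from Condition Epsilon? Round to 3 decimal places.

0.063

By Bayes' rule, posterior ∝ prior × likelihood:
  Condition Zeta: 0.488 × 0.104 = 0.050752
  Condition Epsilon: 0.084 × 0.1225 = 0.01029
  Condition Beta: 0.052 × 0.1725 = 0.00897
  Condition Gamma: 0.272 × 0.24 = 0.06528
  Condition Alpha: 0.104 × 0.28 = 0.02912
Total = 0.164412.
P(Condition Epsilon | evidence) = 0.01029 / 0.164412 ≈ 0.063.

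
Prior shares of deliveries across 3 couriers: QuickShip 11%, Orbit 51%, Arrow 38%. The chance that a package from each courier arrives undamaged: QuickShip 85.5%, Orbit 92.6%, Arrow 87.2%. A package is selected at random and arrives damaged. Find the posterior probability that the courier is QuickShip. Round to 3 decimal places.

Taking complements, P(damaged | each) = QuickShip 0.145, Orbit 0.074, Arrow 0.128.
By Bayes' rule, posterior ∝ prior × likelihood:
  QuickShip: 0.11 × 0.145 = 0.01595
  Orbit: 0.51 × 0.074 = 0.03774
  Arrow: 0.38 × 0.128 = 0.04864
Sum = 0.10233.
P(QuickShip | evidence) = 0.01595 / 0.10233 ≈ 0.156.

0.156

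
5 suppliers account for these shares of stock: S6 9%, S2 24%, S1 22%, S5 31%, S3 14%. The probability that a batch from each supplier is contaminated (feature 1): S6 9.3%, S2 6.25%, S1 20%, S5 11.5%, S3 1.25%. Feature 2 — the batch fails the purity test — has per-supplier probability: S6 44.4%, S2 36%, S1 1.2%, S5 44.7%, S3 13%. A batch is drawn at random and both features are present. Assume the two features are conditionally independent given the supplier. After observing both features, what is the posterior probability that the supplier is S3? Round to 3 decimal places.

0.009

Prior × likelihood for each hypothesis:
  S6: 0.09 × 0.093 × 0.444 = 0.00371628
  S2: 0.24 × 0.0625 × 0.36 = 0.0054
  S1: 0.22 × 0.2 × 0.012 = 0.000528
  S5: 0.31 × 0.115 × 0.447 = 0.01593555
  S3: 0.14 × 0.0125 × 0.13 = 0.0002275
Normalizing constant = 0.02580733.
P(S3 | evidence) = 0.0002275 / 0.02580733 ≈ 0.009.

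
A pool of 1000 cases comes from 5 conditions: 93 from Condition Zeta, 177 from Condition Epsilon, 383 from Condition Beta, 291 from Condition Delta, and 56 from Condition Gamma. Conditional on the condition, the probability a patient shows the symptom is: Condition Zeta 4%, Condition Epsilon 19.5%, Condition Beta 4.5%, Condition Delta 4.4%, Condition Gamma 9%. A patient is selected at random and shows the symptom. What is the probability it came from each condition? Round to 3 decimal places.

Condition Zeta 0.051, Condition Epsilon 0.471, Condition Beta 0.235, Condition Delta 0.175, Condition Gamma 0.069

By Bayes' rule, posterior ∝ prior × likelihood:
  Condition Zeta: 0.093 × 0.04 = 0.00372
  Condition Epsilon: 0.177 × 0.195 = 0.034515
  Condition Beta: 0.383 × 0.045 = 0.017235
  Condition Delta: 0.291 × 0.044 = 0.012804
  Condition Gamma: 0.056 × 0.09 = 0.00504
Sum = 0.073314.
P(Condition Zeta | symptomatic) = 0.00372/0.073314 ≈ 0.051
P(Condition Epsilon | symptomatic) = 0.034515/0.073314 ≈ 0.471
P(Condition Beta | symptomatic) = 0.017235/0.073314 ≈ 0.235
P(Condition Delta | symptomatic) = 0.012804/0.073314 ≈ 0.175
P(Condition Gamma | symptomatic) = 0.00504/0.073314 ≈ 0.069
(Check: 0.051+0.471+0.235+0.175+0.069 = 1.001.)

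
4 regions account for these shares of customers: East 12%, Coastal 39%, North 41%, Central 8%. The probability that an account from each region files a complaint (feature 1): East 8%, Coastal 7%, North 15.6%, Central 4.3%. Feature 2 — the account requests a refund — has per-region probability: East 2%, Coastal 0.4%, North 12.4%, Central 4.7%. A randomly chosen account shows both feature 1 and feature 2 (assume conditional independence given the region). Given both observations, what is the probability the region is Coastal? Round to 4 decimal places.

0.0130

By Bayes' rule, posterior ∝ prior × likelihood:
  East: 0.12 × 0.08 × 0.02 = 0.000192
  Coastal: 0.39 × 0.07 × 0.004 = 0.0001092
  North: 0.41 × 0.156 × 0.124 = 0.00793104
  Central: 0.08 × 0.043 × 0.047 = 0.00016168
Normalizing constant = 0.00839392.
P(Coastal | evidence) = 0.0001092 / 0.00839392 ≈ 0.0130.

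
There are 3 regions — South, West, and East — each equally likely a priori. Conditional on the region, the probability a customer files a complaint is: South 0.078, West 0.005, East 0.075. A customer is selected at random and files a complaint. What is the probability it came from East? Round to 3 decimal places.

0.475

Since the prior is uniform, the posterior is proportional to the likelihood:
  South: 0.078
  West: 0.005
  East: 0.075
Total = 0.158.
P(East | evidence) = 0.075 / 0.158 ≈ 0.475.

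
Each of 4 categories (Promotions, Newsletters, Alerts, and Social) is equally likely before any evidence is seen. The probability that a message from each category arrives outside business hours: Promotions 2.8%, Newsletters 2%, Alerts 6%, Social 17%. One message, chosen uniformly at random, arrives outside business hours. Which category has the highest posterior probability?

Since the prior is uniform, the posterior is proportional to the likelihood:
  Promotions: 0.028
  Newsletters: 0.02
  Alerts: 0.06
  Social: 0.17
Normalizing constant = 0.278.
Largest term belongs to Social, so Social is most probable.

Social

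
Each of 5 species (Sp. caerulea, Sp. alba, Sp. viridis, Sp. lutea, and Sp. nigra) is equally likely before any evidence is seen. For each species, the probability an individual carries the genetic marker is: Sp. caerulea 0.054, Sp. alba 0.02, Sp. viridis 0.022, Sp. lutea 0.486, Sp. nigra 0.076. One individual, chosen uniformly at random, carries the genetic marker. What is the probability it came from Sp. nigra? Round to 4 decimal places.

0.1155

With a uniform prior (1/5 each), posterior ∝ likelihood:
  Sp. caerulea: 0.054
  Sp. alba: 0.02
  Sp. viridis: 0.022
  Sp. lutea: 0.486
  Sp. nigra: 0.076
Normalizing constant = 0.658.
P(Sp. nigra | evidence) = 0.076 / 0.658 ≈ 0.1155.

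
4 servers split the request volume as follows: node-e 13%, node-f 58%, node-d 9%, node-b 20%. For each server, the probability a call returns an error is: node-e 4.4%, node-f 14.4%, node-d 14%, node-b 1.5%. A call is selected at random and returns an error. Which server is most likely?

node-f

By Bayes' rule, posterior ∝ prior × likelihood:
  node-e: 0.13 × 0.044 = 0.00572
  node-f: 0.58 × 0.144 = 0.08352
  node-d: 0.09 × 0.14 = 0.0126
  node-b: 0.2 × 0.015 = 0.003
Total = 0.10484.
Largest term belongs to node-f, so node-f is most probable.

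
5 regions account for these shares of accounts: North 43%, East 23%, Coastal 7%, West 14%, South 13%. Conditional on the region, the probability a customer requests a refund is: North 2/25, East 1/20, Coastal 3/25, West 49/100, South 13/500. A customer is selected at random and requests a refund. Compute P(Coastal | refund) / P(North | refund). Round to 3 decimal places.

0.244

Prior × likelihood for each hypothesis:
  North: 0.43 × 0.08 = 0.0344
  East: 0.23 × 0.05 = 0.0115
  Coastal: 0.07 × 0.12 = 0.0084
  West: 0.14 × 0.49 = 0.0686
  South: 0.13 × 0.026 = 0.00338
Sum = 0.12628.
The ratio is 0.0084 / 0.0344 (the normalizer cancels) = 0.244.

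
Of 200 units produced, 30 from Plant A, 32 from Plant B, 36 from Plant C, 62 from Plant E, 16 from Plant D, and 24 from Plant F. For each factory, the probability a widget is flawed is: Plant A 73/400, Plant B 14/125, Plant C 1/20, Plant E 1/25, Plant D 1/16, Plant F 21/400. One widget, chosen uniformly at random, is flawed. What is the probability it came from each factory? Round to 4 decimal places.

Compute prior × likelihood for every hypothesis:
  Plant A: 0.15 × 0.1825 = 0.027375
  Plant B: 0.16 × 0.112 = 0.01792
  Plant C: 0.18 × 0.05 = 0.009
  Plant E: 0.31 × 0.04 = 0.0124
  Plant D: 0.08 × 0.0625 = 0.005
  Plant F: 0.12 × 0.0525 = 0.0063
Total = 0.077995.
P(Plant A | flawed) = 0.027375/0.077995 ≈ 0.3510
P(Plant B | flawed) = 0.01792/0.077995 ≈ 0.2298
P(Plant C | flawed) = 0.009/0.077995 ≈ 0.1154
P(Plant E | flawed) = 0.0124/0.077995 ≈ 0.1590
P(Plant D | flawed) = 0.005/0.077995 ≈ 0.0641
P(Plant F | flawed) = 0.0063/0.077995 ≈ 0.0808

Plant A 0.3510, Plant B 0.2298, Plant C 0.1154, Plant E 0.1590, Plant D 0.0641, Plant F 0.0808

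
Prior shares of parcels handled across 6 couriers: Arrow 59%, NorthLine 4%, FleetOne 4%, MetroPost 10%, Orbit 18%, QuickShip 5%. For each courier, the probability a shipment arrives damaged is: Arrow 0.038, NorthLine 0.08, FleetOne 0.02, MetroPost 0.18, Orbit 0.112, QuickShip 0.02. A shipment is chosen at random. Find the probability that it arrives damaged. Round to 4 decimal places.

0.0656

By Bayes' rule, posterior ∝ prior × likelihood:
  Arrow: 0.59 × 0.038 = 0.02242
  NorthLine: 0.04 × 0.08 = 0.0032
  FleetOne: 0.04 × 0.02 = 0.0008
  MetroPost: 0.1 × 0.18 = 0.018
  Orbit: 0.18 × 0.112 = 0.02016
  QuickShip: 0.05 × 0.02 = 0.001
P(damaged) = 0.02242 + 0.0032 + 0.0008 + 0.018 + 0.02016 + 0.001 = 0.06558 → 0.0656.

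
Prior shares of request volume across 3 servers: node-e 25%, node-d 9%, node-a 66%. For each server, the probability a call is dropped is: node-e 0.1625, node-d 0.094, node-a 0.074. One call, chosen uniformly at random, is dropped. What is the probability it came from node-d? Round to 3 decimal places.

0.086

Unnormalized posteriors (prior × likelihood):
  node-e: 0.25 × 0.1625 = 0.040625
  node-d: 0.09 × 0.094 = 0.00846
  node-a: 0.66 × 0.074 = 0.04884
Sum = 0.097925.
P(node-d | evidence) = 0.00846 / 0.097925 ≈ 0.086.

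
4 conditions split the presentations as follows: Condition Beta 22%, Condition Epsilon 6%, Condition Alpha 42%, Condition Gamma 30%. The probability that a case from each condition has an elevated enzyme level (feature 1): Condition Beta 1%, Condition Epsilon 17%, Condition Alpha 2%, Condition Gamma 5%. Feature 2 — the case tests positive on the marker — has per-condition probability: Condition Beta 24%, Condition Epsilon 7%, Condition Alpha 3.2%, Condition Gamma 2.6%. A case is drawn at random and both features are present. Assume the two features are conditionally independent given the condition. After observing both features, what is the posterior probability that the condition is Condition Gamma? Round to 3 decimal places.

0.205

By Bayes' rule, posterior ∝ prior × likelihood:
  Condition Beta: 0.22 × 0.01 × 0.24 = 0.000528
  Condition Epsilon: 0.06 × 0.17 × 0.07 = 0.000714
  Condition Alpha: 0.42 × 0.02 × 0.032 = 0.0002688
  Condition Gamma: 0.3 × 0.05 × 0.026 = 0.00039
Sum = 0.0019008.
P(Condition Gamma | evidence) = 0.00039 / 0.0019008 ≈ 0.205.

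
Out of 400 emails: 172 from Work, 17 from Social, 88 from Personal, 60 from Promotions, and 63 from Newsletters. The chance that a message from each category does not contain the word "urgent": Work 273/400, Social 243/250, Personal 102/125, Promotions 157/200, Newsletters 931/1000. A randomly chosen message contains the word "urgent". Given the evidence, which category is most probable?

Taking complements, P(urgent-flag | each) = Work 0.3175, Social 0.028, Personal 0.184, Promotions 0.215, Newsletters 0.069.
By Bayes' rule, posterior ∝ prior × likelihood:
  Work: 0.43 × 0.3175 = 0.136525
  Social: 0.0425 × 0.028 = 0.00119
  Personal: 0.22 × 0.184 = 0.04048
  Promotions: 0.15 × 0.215 = 0.03225
  Newsletters: 0.1575 × 0.069 = 0.0108675
Sum = 0.2213125.
Largest term belongs to Work, so Work is most probable.

Work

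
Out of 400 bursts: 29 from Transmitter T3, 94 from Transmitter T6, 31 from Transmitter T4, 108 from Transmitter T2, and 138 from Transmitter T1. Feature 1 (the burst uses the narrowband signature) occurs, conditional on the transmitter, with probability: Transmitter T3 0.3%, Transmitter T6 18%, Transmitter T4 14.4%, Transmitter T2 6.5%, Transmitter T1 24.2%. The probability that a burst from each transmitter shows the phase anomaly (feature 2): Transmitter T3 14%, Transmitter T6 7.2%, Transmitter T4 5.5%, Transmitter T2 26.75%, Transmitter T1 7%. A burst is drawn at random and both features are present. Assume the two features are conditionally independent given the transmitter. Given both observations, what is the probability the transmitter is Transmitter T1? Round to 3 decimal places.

Unnormalized posteriors (prior × likelihood):
  Transmitter T3: 0.0725 × 0.003 × 0.14 = 0.00003045
  Transmitter T6: 0.235 × 0.18 × 0.072 = 0.0030456
  Transmitter T4: 0.0775 × 0.144 × 0.055 = 0.0006138
  Transmitter T2: 0.27 × 0.065 × 0.2675 = 0.004694625
  Transmitter T1: 0.345 × 0.242 × 0.07 = 0.0058443
Normalizing constant = 0.014228775.
P(Transmitter T1 | evidence) = 0.0058443 / 0.014228775 ≈ 0.411.

0.411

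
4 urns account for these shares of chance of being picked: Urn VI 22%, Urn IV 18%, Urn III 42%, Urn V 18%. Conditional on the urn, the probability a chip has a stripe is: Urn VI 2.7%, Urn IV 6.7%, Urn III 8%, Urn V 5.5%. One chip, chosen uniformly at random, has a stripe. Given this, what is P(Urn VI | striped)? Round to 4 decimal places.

Prior × likelihood for each hypothesis:
  Urn VI: 0.22 × 0.027 = 0.00594
  Urn IV: 0.18 × 0.067 = 0.01206
  Urn III: 0.42 × 0.08 = 0.0336
  Urn V: 0.18 × 0.055 = 0.0099
Sum = 0.0615.
P(Urn VI | evidence) = 0.00594 / 0.0615 ≈ 0.0966.

0.0966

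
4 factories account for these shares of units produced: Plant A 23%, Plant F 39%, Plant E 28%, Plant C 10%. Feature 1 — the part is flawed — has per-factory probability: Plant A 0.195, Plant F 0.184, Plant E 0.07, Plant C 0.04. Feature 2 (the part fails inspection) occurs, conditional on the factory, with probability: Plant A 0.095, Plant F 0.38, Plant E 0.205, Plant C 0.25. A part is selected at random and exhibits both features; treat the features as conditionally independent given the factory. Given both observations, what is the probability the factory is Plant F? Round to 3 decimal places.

Prior × likelihood for each hypothesis:
  Plant A: 0.23 × 0.195 × 0.095 = 0.00426075
  Plant F: 0.39 × 0.184 × 0.38 = 0.0272688
  Plant E: 0.28 × 0.07 × 0.205 = 0.004018
  Plant C: 0.1 × 0.04 × 0.25 = 0.001
Normalizing constant = 0.03654755.
P(Plant F | evidence) = 0.0272688 / 0.03654755 ≈ 0.746.

0.746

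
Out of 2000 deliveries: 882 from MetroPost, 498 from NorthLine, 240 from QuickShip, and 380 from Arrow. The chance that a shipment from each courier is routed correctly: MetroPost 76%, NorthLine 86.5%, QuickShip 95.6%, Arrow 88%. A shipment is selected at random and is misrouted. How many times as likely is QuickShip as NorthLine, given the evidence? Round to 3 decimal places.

Taking complements, P(misrouted | each) = MetroPost 0.24, NorthLine 0.135, QuickShip 0.044, Arrow 0.12.
Compute prior × likelihood for every hypothesis:
  MetroPost: 0.441 × 0.24 = 0.10584
  NorthLine: 0.249 × 0.135 = 0.033615
  QuickShip: 0.12 × 0.044 = 0.00528
  Arrow: 0.19 × 0.12 = 0.0228
Total = 0.167535.
The ratio is 0.00528 / 0.033615 (the normalizer cancels) = 0.157.

0.157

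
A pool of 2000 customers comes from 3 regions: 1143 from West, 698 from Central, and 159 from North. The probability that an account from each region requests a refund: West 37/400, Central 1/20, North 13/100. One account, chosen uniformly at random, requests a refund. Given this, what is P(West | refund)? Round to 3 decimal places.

0.655

By Bayes' rule, posterior ∝ prior × likelihood:
  West: 0.5715 × 0.0925 = 0.05286375
  Central: 0.349 × 0.05 = 0.01745
  North: 0.0795 × 0.13 = 0.010335
Normalizing constant = 0.08064875.
P(West | evidence) = 0.05286375 / 0.08064875 ≈ 0.655.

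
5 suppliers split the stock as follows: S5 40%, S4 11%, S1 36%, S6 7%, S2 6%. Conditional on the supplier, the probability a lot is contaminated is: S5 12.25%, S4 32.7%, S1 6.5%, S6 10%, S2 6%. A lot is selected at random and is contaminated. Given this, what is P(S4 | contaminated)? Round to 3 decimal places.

By Bayes' rule, posterior ∝ prior × likelihood:
  S5: 0.4 × 0.1225 = 0.049
  S4: 0.11 × 0.327 = 0.03597
  S1: 0.36 × 0.065 = 0.0234
  S6: 0.07 × 0.1 = 0.007
  S2: 0.06 × 0.06 = 0.0036
Total = 0.11897.
P(S4 | evidence) = 0.03597 / 0.11897 ≈ 0.302.

0.302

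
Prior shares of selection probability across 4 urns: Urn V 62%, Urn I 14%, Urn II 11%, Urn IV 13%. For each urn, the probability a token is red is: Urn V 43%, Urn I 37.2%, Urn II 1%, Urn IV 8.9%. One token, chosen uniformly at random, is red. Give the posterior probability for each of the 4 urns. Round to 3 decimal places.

Urn V 0.805, Urn I 0.157, Urn II 0.003, Urn IV 0.035

Unnormalized posteriors (prior × likelihood):
  Urn V: 0.62 × 0.43 = 0.2666
  Urn I: 0.14 × 0.372 = 0.05208
  Urn II: 0.11 × 0.01 = 0.0011
  Urn IV: 0.13 × 0.089 = 0.01157
Normalizing constant = 0.33135.
P(Urn V | red) = 0.2666/0.33135 ≈ 0.805
P(Urn I | red) = 0.05208/0.33135 ≈ 0.157
P(Urn II | red) = 0.0011/0.33135 ≈ 0.003
P(Urn IV | red) = 0.01157/0.33135 ≈ 0.035
(Check: 0.805+0.157+0.003+0.035 = 1.000.)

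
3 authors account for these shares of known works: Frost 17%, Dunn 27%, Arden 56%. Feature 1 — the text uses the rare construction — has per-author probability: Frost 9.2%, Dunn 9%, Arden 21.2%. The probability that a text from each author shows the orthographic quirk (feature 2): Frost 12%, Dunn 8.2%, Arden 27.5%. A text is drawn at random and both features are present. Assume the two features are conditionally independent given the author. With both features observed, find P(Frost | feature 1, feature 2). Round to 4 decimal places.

0.0514

By Bayes' rule, posterior ∝ prior × likelihood:
  Frost: 0.17 × 0.092 × 0.12 = 0.0018768
  Dunn: 0.27 × 0.09 × 0.082 = 0.0019926
  Arden: 0.56 × 0.212 × 0.275 = 0.032648
Total = 0.0365174.
P(Frost | evidence) = 0.0018768 / 0.0365174 ≈ 0.0514.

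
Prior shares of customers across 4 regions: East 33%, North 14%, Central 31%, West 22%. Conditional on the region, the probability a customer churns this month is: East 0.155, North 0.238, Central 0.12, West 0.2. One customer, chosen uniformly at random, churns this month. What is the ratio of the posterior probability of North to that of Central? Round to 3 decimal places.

0.896

Compute prior × likelihood for every hypothesis:
  East: 0.33 × 0.155 = 0.05115
  North: 0.14 × 0.238 = 0.03332
  Central: 0.31 × 0.12 = 0.0372
  West: 0.22 × 0.2 = 0.044
Total = 0.16567.
The ratio is 0.03332 / 0.0372 (the normalizer cancels) = 0.896.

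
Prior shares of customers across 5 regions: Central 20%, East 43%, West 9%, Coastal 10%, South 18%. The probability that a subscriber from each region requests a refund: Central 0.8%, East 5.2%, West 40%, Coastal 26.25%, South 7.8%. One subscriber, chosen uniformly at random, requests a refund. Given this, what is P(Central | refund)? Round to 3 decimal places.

0.016

Prior × likelihood for each hypothesis:
  Central: 0.2 × 0.008 = 0.0016
  East: 0.43 × 0.052 = 0.02236
  West: 0.09 × 0.4 = 0.036
  Coastal: 0.1 × 0.2625 = 0.02625
  South: 0.18 × 0.078 = 0.01404
Normalizing constant = 0.10025.
P(Central | evidence) = 0.0016 / 0.10025 ≈ 0.016.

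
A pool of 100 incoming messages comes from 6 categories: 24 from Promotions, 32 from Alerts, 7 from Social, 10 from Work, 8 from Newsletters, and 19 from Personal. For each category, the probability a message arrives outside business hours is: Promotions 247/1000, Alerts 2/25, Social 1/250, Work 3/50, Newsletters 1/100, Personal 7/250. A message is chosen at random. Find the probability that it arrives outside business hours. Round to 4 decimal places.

By Bayes' rule, posterior ∝ prior × likelihood:
  Promotions: 0.24 × 0.247 = 0.05928
  Alerts: 0.32 × 0.08 = 0.0256
  Social: 0.07 × 0.004 = 0.00028
  Work: 0.1 × 0.06 = 0.006
  Newsletters: 0.08 × 0.01 = 0.0008
  Personal: 0.19 × 0.028 = 0.00532
P(off-hours) = 0.05928 + 0.0256 + 0.00028 + 0.006 + 0.0008 + 0.00532 = 0.09728 → 0.0973.

0.0973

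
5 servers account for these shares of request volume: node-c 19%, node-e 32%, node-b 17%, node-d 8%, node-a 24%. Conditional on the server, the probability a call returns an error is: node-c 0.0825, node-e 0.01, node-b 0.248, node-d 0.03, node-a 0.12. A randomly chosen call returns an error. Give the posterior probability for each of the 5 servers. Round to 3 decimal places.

node-c 0.170, node-e 0.035, node-b 0.457, node-d 0.026, node-a 0.312

Compute prior × likelihood for every hypothesis:
  node-c: 0.19 × 0.0825 = 0.015675
  node-e: 0.32 × 0.01 = 0.0032
  node-b: 0.17 × 0.248 = 0.04216
  node-d: 0.08 × 0.03 = 0.0024
  node-a: 0.24 × 0.12 = 0.0288
Sum = 0.092235.
P(node-c | error) = 0.015675/0.092235 ≈ 0.170
P(node-e | error) = 0.0032/0.092235 ≈ 0.035
P(node-b | error) = 0.04216/0.092235 ≈ 0.457
P(node-d | error) = 0.0024/0.092235 ≈ 0.026
P(node-a | error) = 0.0288/0.092235 ≈ 0.312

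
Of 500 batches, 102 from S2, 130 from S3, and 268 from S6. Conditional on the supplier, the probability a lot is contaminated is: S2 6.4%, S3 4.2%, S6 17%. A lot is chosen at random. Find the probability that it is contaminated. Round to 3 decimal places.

0.115

Compute prior × likelihood for every hypothesis:
  S2: 0.204 × 0.064 = 0.013056
  S3: 0.26 × 0.042 = 0.01092
  S6: 0.536 × 0.17 = 0.09112
P(contaminated) = 0.013056 + 0.01092 + 0.09112 = 0.115096 → 0.115.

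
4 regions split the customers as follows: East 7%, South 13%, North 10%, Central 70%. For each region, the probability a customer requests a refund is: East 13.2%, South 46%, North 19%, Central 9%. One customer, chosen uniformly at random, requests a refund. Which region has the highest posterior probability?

By Bayes' rule, posterior ∝ prior × likelihood:
  East: 0.07 × 0.132 = 0.00924
  South: 0.13 × 0.46 = 0.0598
  North: 0.1 × 0.19 = 0.019
  Central: 0.7 × 0.09 = 0.063
Sum = 0.15104.
Largest term belongs to Central, so Central is most probable.

Central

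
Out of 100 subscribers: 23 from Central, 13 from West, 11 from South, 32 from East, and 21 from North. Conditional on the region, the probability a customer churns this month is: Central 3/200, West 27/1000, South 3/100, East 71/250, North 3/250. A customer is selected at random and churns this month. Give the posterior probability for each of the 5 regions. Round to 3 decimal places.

Central 0.033, West 0.034, South 0.032, East 0.877, North 0.024

Prior × likelihood for each hypothesis:
  Central: 0.23 × 0.015 = 0.00345
  West: 0.13 × 0.027 = 0.00351
  South: 0.11 × 0.03 = 0.0033
  East: 0.32 × 0.284 = 0.09088
  North: 0.21 × 0.012 = 0.00252
Sum = 0.10366.
P(Central | churn) = 0.00345/0.10366 ≈ 0.033
P(West | churn) = 0.00351/0.10366 ≈ 0.034
P(South | churn) = 0.0033/0.10366 ≈ 0.032
P(East | churn) = 0.09088/0.10366 ≈ 0.877
P(North | churn) = 0.00252/0.10366 ≈ 0.024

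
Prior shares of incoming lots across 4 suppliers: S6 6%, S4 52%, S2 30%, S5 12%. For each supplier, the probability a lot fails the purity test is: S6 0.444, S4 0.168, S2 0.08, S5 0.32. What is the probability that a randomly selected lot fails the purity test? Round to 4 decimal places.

0.1764

By Bayes' rule, posterior ∝ prior × likelihood:
  S6: 0.06 × 0.444 = 0.02664
  S4: 0.52 × 0.168 = 0.08736
  S2: 0.3 × 0.08 = 0.024
  S5: 0.12 × 0.32 = 0.0384
P(off-spec) = 0.02664 + 0.08736 + 0.024 + 0.0384 = 0.1764 → 0.1764.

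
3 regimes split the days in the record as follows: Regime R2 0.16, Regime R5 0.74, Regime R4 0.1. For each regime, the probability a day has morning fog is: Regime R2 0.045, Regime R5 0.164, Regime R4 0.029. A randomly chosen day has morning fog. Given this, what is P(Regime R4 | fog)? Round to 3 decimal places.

0.022

Prior × likelihood for each hypothesis:
  Regime R2: 0.16 × 0.045 = 0.0072
  Regime R5: 0.74 × 0.164 = 0.12136
  Regime R4: 0.1 × 0.029 = 0.0029
Total = 0.13146.
P(Regime R4 | evidence) = 0.0029 / 0.13146 ≈ 0.022.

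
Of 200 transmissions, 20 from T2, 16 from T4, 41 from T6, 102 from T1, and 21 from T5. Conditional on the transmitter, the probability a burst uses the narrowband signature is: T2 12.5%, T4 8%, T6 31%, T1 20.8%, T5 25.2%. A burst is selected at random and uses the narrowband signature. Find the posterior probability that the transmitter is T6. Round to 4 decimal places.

0.2956

Compute prior × likelihood for every hypothesis:
  T2: 0.1 × 0.125 = 0.0125
  T4: 0.08 × 0.08 = 0.0064
  T6: 0.205 × 0.31 = 0.06355
  T1: 0.51 × 0.208 = 0.10608
  T5: 0.105 × 0.252 = 0.02646
Normalizing constant = 0.21499.
P(T6 | evidence) = 0.06355 / 0.21499 ≈ 0.2956.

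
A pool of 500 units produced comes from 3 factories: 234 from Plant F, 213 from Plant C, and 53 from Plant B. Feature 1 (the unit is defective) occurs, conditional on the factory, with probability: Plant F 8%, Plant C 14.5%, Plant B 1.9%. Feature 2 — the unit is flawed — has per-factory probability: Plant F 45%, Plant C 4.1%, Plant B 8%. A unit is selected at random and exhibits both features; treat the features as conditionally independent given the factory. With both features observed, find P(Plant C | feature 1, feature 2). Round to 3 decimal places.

0.130

Prior × likelihood for each hypothesis:
  Plant F: 0.468 × 0.08 × 0.45 = 0.016848
  Plant C: 0.426 × 0.145 × 0.041 = 0.00253257
  Plant B: 0.106 × 0.019 × 0.08 = 0.00016112
Sum = 0.01954169.
P(Plant C | evidence) = 0.00253257 / 0.01954169 ≈ 0.130.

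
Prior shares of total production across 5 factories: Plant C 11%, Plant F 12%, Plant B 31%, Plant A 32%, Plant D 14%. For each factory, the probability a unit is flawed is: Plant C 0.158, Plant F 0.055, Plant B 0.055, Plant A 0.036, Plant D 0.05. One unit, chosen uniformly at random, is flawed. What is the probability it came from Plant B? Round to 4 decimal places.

0.2863

By Bayes' rule, posterior ∝ prior × likelihood:
  Plant C: 0.11 × 0.158 = 0.01738
  Plant F: 0.12 × 0.055 = 0.0066
  Plant B: 0.31 × 0.055 = 0.01705
  Plant A: 0.32 × 0.036 = 0.01152
  Plant D: 0.14 × 0.05 = 0.007
Sum = 0.05955.
P(Plant B | evidence) = 0.01705 / 0.05955 ≈ 0.2863.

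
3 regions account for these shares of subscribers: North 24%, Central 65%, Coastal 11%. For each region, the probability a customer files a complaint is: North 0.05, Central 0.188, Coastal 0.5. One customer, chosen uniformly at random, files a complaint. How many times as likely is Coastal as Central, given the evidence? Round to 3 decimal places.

0.450

Unnormalized posteriors (prior × likelihood):
  North: 0.24 × 0.05 = 0.012
  Central: 0.65 × 0.188 = 0.1222
  Coastal: 0.11 × 0.5 = 0.055
Sum = 0.1892.
The ratio is 0.055 / 0.1222 (the normalizer cancels) = 0.450.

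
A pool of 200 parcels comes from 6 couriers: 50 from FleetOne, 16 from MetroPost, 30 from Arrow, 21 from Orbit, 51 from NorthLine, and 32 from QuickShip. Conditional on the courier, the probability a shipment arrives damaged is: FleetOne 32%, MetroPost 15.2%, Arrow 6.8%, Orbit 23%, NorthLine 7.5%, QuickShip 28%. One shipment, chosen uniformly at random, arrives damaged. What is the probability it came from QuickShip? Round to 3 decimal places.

Compute prior × likelihood for every hypothesis:
  FleetOne: 0.25 × 0.32 = 0.08
  MetroPost: 0.08 × 0.152 = 0.01216
  Arrow: 0.15 × 0.068 = 0.0102
  Orbit: 0.105 × 0.23 = 0.02415
  NorthLine: 0.255 × 0.075 = 0.019125
  QuickShip: 0.16 × 0.28 = 0.0448
Total = 0.190435.
P(QuickShip | evidence) = 0.0448 / 0.190435 ≈ 0.235.

0.235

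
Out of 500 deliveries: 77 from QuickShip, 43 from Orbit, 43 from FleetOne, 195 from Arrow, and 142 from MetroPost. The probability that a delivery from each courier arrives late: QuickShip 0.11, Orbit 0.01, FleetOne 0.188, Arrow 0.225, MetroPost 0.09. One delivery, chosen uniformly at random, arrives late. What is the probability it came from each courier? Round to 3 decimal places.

QuickShip 0.115, Orbit 0.006, FleetOne 0.110, Arrow 0.596, MetroPost 0.174

Unnormalized posteriors (prior × likelihood):
  QuickShip: 0.154 × 0.11 = 0.01694
  Orbit: 0.086 × 0.01 = 0.00086
  FleetOne: 0.086 × 0.188 = 0.016168
  Arrow: 0.39 × 0.225 = 0.08775
  MetroPost: 0.284 × 0.09 = 0.02556
Normalizing constant = 0.147278.
P(QuickShip | late) = 0.01694/0.147278 ≈ 0.115
P(Orbit | late) = 0.00086/0.147278 ≈ 0.006
P(FleetOne | late) = 0.016168/0.147278 ≈ 0.110
P(Arrow | late) = 0.08775/0.147278 ≈ 0.596
P(MetroPost | late) = 0.02556/0.147278 ≈ 0.174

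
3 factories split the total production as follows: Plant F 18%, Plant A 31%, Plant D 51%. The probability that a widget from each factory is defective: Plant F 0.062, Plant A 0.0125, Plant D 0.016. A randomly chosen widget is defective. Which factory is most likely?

By Bayes' rule, posterior ∝ prior × likelihood:
  Plant F: 0.18 × 0.062 = 0.01116
  Plant A: 0.31 × 0.0125 = 0.003875
  Plant D: 0.51 × 0.016 = 0.00816
Normalizing constant = 0.023195.
Largest term belongs to Plant F, so Plant F is most probable.

Plant F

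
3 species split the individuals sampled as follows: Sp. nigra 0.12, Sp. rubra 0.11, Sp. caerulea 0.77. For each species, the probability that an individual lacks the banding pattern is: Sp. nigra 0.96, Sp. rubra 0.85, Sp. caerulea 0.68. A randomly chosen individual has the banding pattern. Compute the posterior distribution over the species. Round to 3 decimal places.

Taking complements, P(banded | each) = Sp. nigra 0.04, Sp. rubra 0.15, Sp. caerulea 0.32.
Unnormalized posteriors (prior × likelihood):
  Sp. nigra: 0.12 × 0.04 = 0.0048
  Sp. rubra: 0.11 × 0.15 = 0.0165
  Sp. caerulea: 0.77 × 0.32 = 0.2464
Normalizing constant = 0.2677.
P(Sp. nigra | banded) = 0.0048/0.2677 ≈ 0.018
P(Sp. rubra | banded) = 0.0165/0.2677 ≈ 0.062
P(Sp. caerulea | banded) = 0.2464/0.2677 ≈ 0.920

Sp. nigra 0.018, Sp. rubra 0.062, Sp. caerulea 0.920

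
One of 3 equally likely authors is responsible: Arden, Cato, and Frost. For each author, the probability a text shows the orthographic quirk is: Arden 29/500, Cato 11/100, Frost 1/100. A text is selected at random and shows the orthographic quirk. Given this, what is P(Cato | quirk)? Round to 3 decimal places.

Since the prior is uniform, the posterior is proportional to the likelihood:
  Arden: 0.058
  Cato: 0.11
  Frost: 0.01
Total = 0.178.
P(Cato | evidence) = 0.11 / 0.178 ≈ 0.618.

0.618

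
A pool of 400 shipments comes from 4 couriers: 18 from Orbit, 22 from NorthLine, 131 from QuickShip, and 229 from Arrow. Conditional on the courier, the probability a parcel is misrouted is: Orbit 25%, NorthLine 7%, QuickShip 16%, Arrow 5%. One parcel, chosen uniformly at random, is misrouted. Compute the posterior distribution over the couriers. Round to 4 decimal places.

Orbit 0.1170, NorthLine 0.0401, QuickShip 0.5451, Arrow 0.2978

By Bayes' rule, posterior ∝ prior × likelihood:
  Orbit: 0.045 × 0.25 = 0.01125
  NorthLine: 0.055 × 0.07 = 0.00385
  QuickShip: 0.3275 × 0.16 = 0.0524
  Arrow: 0.5725 × 0.05 = 0.028625
Total = 0.096125.
P(Orbit | misrouted) = 0.01125/0.096125 ≈ 0.1170
P(NorthLine | misrouted) = 0.00385/0.096125 ≈ 0.0401
P(QuickShip | misrouted) = 0.0524/0.096125 ≈ 0.5451
P(Arrow | misrouted) = 0.028625/0.096125 ≈ 0.2978
(Check: 0.1170+0.0401+0.5451+0.2978 = 1.0000.)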